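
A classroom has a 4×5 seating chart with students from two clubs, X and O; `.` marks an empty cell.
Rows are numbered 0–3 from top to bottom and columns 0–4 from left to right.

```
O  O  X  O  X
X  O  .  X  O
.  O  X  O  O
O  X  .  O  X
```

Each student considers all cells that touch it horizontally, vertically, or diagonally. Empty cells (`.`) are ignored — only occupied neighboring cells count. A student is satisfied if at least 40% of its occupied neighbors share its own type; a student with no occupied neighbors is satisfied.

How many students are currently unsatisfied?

Row 0: (0,0)O 2/3 ok · (0,1)O 2/4 ok · (0,2)X 1/4 unhappy · (0,3)O 1/4 unhappy · (0,4)X 1/3 unhappy
Row 1: (1,0)X 0/4 unhappy · (1,1)O 3/6 ok · (1,3)X 3/7 ok · (1,4)O 3/5 ok
Row 2: (2,1)O 2/5 ok · (2,2)X 2/6 unhappy · (2,3)O 3/6 ok · (2,4)O 3/5 ok
Row 3: (3,0)O 1/2 ok · (3,1)X 1/3 unhappy · (3,3)O 2/4 ok · (3,4)X 0/3 unhappy
Unsatisfied: (0,2), (0,3), (0,4), (1,0), (2,2), (3,1), (3,4) — 7 in total.

7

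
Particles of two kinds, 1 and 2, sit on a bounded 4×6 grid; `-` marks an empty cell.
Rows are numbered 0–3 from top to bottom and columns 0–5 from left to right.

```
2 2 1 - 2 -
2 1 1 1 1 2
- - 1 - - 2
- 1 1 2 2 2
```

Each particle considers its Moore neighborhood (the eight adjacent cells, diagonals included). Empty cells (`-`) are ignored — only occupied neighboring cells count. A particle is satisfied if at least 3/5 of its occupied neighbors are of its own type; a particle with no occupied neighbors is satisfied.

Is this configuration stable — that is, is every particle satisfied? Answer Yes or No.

Row 0: (0,0)2 2/3 ok · (0,1)2 2/5 unhappy · (0,2)1 3/4 ok · (0,4)2 1/3 unhappy
Row 1: (1,0)2 2/3 ok · (1,1)1 3/6 unhappy · (1,2)1 4/5 ok · (1,3)1 4/5 ok · (1,4)1 1/4 unhappy · (1,5)2 2/3 ok
Row 2: (2,2)1 5/6 ok · (2,5)2 3/4 ok
Row 3: (3,1)1 2/2 ok · (3,2)1 2/3 ok · (3,3)2 1/3 unhappy · (3,4)2 3/3 ok · (3,5)2 2/2 ok
For instance (0,1) has only 2/5 same-type neighbors, below 3/5.

No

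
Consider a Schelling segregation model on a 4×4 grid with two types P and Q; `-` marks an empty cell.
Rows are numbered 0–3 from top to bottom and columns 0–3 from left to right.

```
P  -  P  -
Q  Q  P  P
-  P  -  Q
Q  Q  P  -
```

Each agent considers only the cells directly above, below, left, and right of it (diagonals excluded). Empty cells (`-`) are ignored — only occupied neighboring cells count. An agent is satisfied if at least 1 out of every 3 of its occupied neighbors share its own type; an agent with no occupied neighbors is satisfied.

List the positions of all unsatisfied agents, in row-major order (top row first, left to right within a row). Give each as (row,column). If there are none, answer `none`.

(0,0), (2,1), (2,3), (3,2)

Row 0: (0,0)P 0/1 unhappy · (0,2)P 1/1 ok
Row 1: (1,0)Q 1/2 ok · (1,1)Q 1/3 ok · (1,2)P 2/3 ok · (1,3)P 1/2 ok
Row 2: (2,1)P 0/2 unhappy · (2,3)Q 0/1 unhappy
Row 3: (3,0)Q 1/1 ok · (3,1)Q 1/3 ok · (3,2)P 0/1 unhappy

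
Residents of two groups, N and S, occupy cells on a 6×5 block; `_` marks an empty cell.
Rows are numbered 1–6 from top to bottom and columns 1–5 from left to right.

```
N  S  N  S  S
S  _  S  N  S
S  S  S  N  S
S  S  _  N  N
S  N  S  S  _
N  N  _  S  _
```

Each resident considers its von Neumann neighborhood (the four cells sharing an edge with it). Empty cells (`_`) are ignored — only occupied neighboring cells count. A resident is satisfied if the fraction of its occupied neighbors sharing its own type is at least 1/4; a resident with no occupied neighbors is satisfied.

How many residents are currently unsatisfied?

3

(1,1)N 0/2 ✗
(1,2)S 0/2 ✗
(1,3)N 0/3 ✗
(1,4)S 1/3 ✓
(1,5)S 2/2 ✓
(2,1)S 1/2 ✓
(2,3)S 1/3 ✓
(2,4)N 1/4 ✓
(2,5)S 2/3 ✓
(3,1)S 3/3 ✓
(3,2)S 3/3 ✓
(3,3)S 2/3 ✓
(3,4)N 2/4 ✓
(3,5)S 1/3 ✓
(4,1)S 3/3 ✓
(4,2)S 2/3 ✓
(4,4)N 2/3 ✓
(4,5)N 1/2 ✓
(5,1)S 1/3 ✓
(5,2)N 1/4 ✓
(5,3)S 1/2 ✓
(5,4)S 2/3 ✓
(6,1)N 1/2 ✓
(6,2)N 2/2 ✓
(6,4)S 1/1 ✓
Unsatisfied: (1,1), (1,2), (1,3) — 3 in total.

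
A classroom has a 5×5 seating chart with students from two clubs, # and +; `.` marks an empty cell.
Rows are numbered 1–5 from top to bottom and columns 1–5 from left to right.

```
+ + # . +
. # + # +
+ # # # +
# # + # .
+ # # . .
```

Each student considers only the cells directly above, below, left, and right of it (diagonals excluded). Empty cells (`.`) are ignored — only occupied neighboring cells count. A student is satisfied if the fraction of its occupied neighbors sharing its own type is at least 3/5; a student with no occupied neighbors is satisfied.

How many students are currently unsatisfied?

13

Row 1: (1,1)+ 1/1 ✓ · (1,2)+ 1/3 ✗ · (1,3)# 0/2 ✗ · (1,5)+ 1/1 ✓
Row 2: (2,2)# 1/3 ✗ · (2,3)+ 0/4 ✗ · (2,4)# 1/3 ✗ · (2,5)+ 2/3 ✓
Row 3: (3,1)+ 0/2 ✗ · (3,2)# 3/4 ✓ · (3,3)# 2/4 ✗ · (3,4)# 3/4 ✓ · (3,5)+ 1/2 ✗
Row 4: (4,1)# 1/3 ✗ · (4,2)# 3/4 ✓ · (4,3)+ 0/4 ✗ · (4,4)# 1/2 ✗
Row 5: (5,1)+ 0/2 ✗ · (5,2)# 2/3 ✓ · (5,3)# 1/2 ✗
Unsatisfied: (1,2), (1,3), (2,2), (2,3), (2,4), (3,1), (3,3), (3,5), (4,1), (4,3), (4,4), (5,1), (5,3) — 13 in total.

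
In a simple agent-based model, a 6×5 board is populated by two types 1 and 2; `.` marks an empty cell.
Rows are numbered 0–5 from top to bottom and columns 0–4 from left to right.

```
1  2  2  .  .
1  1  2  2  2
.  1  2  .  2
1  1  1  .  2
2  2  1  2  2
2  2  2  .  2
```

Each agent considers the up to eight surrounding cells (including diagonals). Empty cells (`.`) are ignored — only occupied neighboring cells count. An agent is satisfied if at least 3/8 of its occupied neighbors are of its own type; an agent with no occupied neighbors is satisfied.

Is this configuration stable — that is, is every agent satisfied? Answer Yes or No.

No

(0,0)1 2/3 satisfied
(0,1)2 2/5 satisfied
(0,2)2 3/4 satisfied
(1,0)1 3/4 satisfied
(1,1)1 3/7 satisfied
(1,2)2 4/6 satisfied
(1,3)2 5/5 satisfied
(1,4)2 2/2 satisfied
(2,1)1 5/7 satisfied
(2,2)2 2/6 not
(2,4)2 3/3 satisfied
(3,0)1 2/4 satisfied
(3,1)1 4/7 satisfied
(3,2)1 3/6 satisfied
(3,4)2 3/3 satisfied
(4,0)2 3/5 satisfied
(4,1)2 4/8 satisfied
(4,2)1 2/6 not
(4,3)2 4/6 satisfied
(4,4)2 3/3 satisfied
(5,0)2 3/3 satisfied
(5,1)2 4/5 satisfied
(5,2)2 3/4 satisfied
(5,4)2 2/2 satisfied
For instance (2,2) has only 2/6 same-type neighbors, below 3/8.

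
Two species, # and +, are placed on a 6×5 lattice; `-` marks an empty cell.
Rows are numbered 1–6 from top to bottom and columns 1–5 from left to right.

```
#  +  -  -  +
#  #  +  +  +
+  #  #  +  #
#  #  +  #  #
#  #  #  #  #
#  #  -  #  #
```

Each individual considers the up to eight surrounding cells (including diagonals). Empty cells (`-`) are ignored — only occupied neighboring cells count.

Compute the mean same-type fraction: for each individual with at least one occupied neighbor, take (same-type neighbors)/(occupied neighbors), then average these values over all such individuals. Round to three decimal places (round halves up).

0.697

(1,1)# 2/3
(1,2)+ 1/4
(1,5)+ 2/2
(2,1)# 3/5
(2,2)# 4/7
(2,3)+ 3/6
(2,4)+ 4/6
(2,5)+ 3/4
(3,1)+ 0/5
(3,2)# 5/8
(3,3)# 4/8
(3,4)+ 4/8
(3,5)# 2/5
(4,1)# 4/5
(4,2)# 6/8
(4,3)+ 1/8
(4,4)# 6/8
(4,5)# 4/5
(5,1)# 5/5
(5,2)# 6/7
(5,3)# 6/7
(5,4)# 6/7
(5,5)# 5/5
(6,1)# 3/3
(6,2)# 4/4
(6,4)# 4/4
(6,5)# 3/3
Sum over 27 individuals: 2/3 + 1/4 + 2/2 + 3/5 + 4/7 + 3/6 + 4/6 + 3/4 + 0/5 + 5/8 + 4/8 + 4/8 + 2/5 + 4/5 + 6/8 + 1/8 + 6/8 + 4/5 + 5/5 + 6/7 + 6/7 + 6/7 + 5/5 + 3/3 + 4/4 + 4/4 + 3/3 = 7907/420; mean = 7907/420 ÷ 27 = 7907/11340 = 0.697266… → 0.697.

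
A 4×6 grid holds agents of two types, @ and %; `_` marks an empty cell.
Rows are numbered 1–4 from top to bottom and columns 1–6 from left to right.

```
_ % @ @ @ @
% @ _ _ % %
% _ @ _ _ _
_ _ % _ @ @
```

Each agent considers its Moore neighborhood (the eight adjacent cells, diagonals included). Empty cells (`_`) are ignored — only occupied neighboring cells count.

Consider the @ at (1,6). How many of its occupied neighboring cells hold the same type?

Occupied neighbors of (1,6): (1,5)=@, (2,5)=%, (2,6)=%.
Same type (@): 1 of 3.

1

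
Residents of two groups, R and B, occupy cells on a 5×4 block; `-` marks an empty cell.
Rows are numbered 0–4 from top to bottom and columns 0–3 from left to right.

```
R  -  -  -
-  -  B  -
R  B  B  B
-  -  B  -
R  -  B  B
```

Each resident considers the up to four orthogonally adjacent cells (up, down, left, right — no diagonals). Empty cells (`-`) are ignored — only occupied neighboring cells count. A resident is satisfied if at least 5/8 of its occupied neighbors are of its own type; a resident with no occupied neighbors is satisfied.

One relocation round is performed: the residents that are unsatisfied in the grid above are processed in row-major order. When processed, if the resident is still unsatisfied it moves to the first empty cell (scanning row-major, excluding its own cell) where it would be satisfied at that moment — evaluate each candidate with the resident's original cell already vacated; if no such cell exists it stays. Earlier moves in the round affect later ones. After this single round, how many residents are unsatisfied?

Initially unsatisfied (in order): (2,0), (2,1).
  (2,0) → (0,1).
  (2,1): now satisfied by earlier moves; stays.
Resulting grid:
R R - -
- - B -
- B B B
- - B -
R - B B
All satisfied now.

0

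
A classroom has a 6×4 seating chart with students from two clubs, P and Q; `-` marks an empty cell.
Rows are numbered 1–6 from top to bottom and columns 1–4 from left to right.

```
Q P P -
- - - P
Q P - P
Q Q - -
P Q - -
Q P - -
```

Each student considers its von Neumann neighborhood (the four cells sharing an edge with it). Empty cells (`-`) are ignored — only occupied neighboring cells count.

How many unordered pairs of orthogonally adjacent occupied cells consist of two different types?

Scan each occupied cell's neighbors to the right and below so each pair is counted once.
Row 1: Q(1,1)–P(1,2)≠ P(1,2)–P(1,3)=  → 1/2 unlike.
Row 2: P(2,4)–P(3,4)=  → 0/1 unlike.
Row 3: Q(3,1)–P(3,2)≠ Q(3,1)–Q(4,1)= P(3,2)–Q(4,2)≠  → 2/3 unlike.
Row 4: Q(4,1)–Q(4,2)= Q(4,1)–P(5,1)≠ Q(4,2)–Q(5,2)=  → 1/3 unlike.
Row 5: P(5,1)–Q(5,2)≠ P(5,1)–Q(6,1)≠ Q(5,2)–P(6,2)≠  → 3/3 unlike.
Row 6: Q(6,1)–P(6,2)≠  → 1/1 unlike.
Total adjacent occupied pairs: 13; unlike-type pairs: 8.

8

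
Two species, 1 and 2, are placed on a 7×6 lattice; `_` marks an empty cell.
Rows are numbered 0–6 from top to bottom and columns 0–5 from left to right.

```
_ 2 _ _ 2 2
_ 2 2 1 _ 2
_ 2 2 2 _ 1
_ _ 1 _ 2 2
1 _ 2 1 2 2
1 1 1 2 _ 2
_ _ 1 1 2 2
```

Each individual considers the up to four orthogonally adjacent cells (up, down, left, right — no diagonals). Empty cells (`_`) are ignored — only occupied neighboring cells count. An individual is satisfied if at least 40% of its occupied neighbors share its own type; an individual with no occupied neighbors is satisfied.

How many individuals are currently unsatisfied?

(0,1)2 1/1 satisfied
(0,4)2 1/1 satisfied
(0,5)2 2/2 satisfied
(1,1)2 3/3 satisfied
(1,2)2 2/3 satisfied
(1,3)1 0/2 not
(1,5)2 1/2 satisfied
(2,1)2 2/2 satisfied
(2,2)2 3/4 satisfied
(2,3)2 1/2 satisfied
(2,5)1 0/2 not
(3,2)1 0/2 not
(3,4)2 2/2 satisfied
(3,5)2 2/3 satisfied
(4,0)1 1/1 satisfied
(4,2)2 0/3 not
(4,3)1 0/3 not
(4,4)2 2/3 satisfied
(4,5)2 3/3 satisfied
(5,0)1 2/2 satisfied
(5,1)1 2/2 satisfied
(5,2)1 2/4 satisfied
(5,3)2 0/3 not
(5,5)2 2/2 satisfied
(6,2)1 2/2 satisfied
(6,3)1 1/3 not
(6,4)2 1/2 satisfied
(6,5)2 2/2 satisfied
Unsatisfied: (1,3), (2,5), (3,2), (4,2), (4,3), (5,3), (6,3) — 7 in total.

7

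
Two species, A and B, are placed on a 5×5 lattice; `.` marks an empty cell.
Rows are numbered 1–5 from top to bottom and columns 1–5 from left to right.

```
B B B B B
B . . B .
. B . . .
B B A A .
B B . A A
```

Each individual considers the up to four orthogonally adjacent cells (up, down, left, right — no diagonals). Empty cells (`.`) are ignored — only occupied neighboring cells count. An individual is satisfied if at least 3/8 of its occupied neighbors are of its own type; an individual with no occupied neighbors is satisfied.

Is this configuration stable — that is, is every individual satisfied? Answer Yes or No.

Row 1: (1,1)B 2/2 ok · (1,2)B 2/2 ok · (1,3)B 2/2 ok · (1,4)B 3/3 ok · (1,5)B 1/1 ok
Row 2: (2,1)B 1/1 ok · (2,4)B 1/1 ok
Row 3: (3,2)B 1/1 ok
Row 4: (4,1)B 2/2 ok · (4,2)B 3/4 ok · (4,3)A 1/2 ok · (4,4)A 2/2 ok
Row 5: (5,1)B 2/2 ok · (5,2)B 2/2 ok · (5,4)A 2/2 ok · (5,5)A 1/1 ok
All meet the threshold, so the configuration is stable.

Yes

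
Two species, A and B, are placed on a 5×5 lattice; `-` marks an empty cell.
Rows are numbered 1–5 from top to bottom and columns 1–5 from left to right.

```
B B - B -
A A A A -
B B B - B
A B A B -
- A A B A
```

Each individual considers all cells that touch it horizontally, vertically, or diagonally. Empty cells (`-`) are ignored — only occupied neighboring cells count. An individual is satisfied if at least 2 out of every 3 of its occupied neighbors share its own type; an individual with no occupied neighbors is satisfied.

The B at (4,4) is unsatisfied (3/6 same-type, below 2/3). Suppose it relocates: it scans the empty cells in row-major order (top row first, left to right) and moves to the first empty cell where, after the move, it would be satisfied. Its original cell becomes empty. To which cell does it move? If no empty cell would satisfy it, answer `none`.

Vacating (4,4). Empty cells in order:
  (1,3): 2/5 same-type → still unsatisfied.
  (1,5): 1/2 same-type → still unsatisfied.
  (2,5): 2/3 same-type → satisfied — stop here.

(2,5)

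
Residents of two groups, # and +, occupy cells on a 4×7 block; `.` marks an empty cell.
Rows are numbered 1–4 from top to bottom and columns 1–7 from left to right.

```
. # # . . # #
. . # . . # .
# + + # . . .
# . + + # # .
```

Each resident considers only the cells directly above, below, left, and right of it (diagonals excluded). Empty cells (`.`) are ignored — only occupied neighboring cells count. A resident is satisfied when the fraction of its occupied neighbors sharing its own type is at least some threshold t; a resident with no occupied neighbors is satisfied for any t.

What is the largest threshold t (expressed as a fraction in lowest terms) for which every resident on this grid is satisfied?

0/1

(1,2)# 1/1
(1,3)# 2/2
(1,6)# 2/2
(1,7)# 1/1
(2,3)# 1/2
(2,6)# 1/1
(3,1)# 1/2
(3,2)+ 1/2
(3,3)+ 2/4
(3,4)# 0/2
(4,1)# 1/1
(4,3)+ 2/2
(4,4)+ 1/3
(4,5)# 1/2
(4,6)# 1/1
The smallest same-type fraction is 0/2 at (3,4), which reduces to 0/1. Any threshold above that leaves this resident unsatisfied.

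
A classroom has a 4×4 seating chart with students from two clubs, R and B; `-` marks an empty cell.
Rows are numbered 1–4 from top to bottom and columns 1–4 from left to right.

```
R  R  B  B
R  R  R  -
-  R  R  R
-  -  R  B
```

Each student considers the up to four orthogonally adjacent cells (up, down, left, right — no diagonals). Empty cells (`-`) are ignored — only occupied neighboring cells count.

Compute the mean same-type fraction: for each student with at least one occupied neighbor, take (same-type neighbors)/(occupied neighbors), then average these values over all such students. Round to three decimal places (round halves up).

0.722

(1,1)R 2/2
(1,2)R 2/3
(1,3)B 1/3
(1,4)B 1/1
(2,1)R 2/2
(2,2)R 4/4
(2,3)R 2/3
(3,2)R 2/2
(3,3)R 4/4
(3,4)R 1/2
(4,3)R 1/2
(4,4)B 0/2
Sum over 12 students: 2/2 + 2/3 + 1/3 + 1/1 + 2/2 + 4/4 + 2/3 + 2/2 + 4/4 + 1/2 + 1/2 + 0/2 = 26/3; mean = 26/3 ÷ 12 = 13/18 = 0.722222… → 0.722.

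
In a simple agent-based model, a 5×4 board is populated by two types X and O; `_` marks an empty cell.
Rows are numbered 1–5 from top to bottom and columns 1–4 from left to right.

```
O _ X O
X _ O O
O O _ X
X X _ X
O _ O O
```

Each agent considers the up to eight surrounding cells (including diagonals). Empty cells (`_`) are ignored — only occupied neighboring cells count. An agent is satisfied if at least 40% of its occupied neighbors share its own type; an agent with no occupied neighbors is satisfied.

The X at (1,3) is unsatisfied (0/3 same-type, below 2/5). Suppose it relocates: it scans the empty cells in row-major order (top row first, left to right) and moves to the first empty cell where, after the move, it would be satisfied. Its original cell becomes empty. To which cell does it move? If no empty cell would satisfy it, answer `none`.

Vacating (1,3). Empty cells in order:
  (1,2): 1/3 same-type → still unsatisfied.
  (2,2): 1/5 same-type → still unsatisfied.
  (3,3): 3/6 same-type → satisfied — stop here.

(3,3)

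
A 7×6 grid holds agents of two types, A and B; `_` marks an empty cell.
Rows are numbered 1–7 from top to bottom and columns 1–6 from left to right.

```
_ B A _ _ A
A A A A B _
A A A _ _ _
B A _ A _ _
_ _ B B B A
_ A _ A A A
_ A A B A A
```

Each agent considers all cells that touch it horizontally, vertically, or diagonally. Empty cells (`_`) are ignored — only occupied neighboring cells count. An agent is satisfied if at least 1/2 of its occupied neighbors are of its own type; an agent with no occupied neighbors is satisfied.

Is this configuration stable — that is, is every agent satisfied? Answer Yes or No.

(1,2)B 0/4 ✗
(1,3)A 3/4 ✓
(1,6)A 0/1 ✗
(2,1)A 3/4 ✓
(2,2)A 6/7 ✓
(2,3)A 5/6 ✓
(2,4)A 3/4 ✓
(2,5)B 0/2 ✗
(3,1)A 4/5 ✓
(3,2)A 6/7 ✓
(3,3)A 6/6 ✓
(4,1)B 0/3 ✗
(4,2)A 3/5 ✓
(4,4)A 1/4 ✗
(5,3)B 1/5 ✗
(5,4)B 2/5 ✗
(5,5)B 1/6 ✗
(5,6)A 2/3 ✓
(6,2)A 2/3 ✓
(6,4)A 3/7 ✗
(6,5)A 5/8 ✓
(6,6)A 4/5 ✓
(7,2)A 2/2 ✓
(7,3)A 3/4 ✓
(7,4)B 0/4 ✗
(7,5)A 4/5 ✓
(7,6)A 3/3 ✓
For instance (1,2) has only 0/4 same-type neighbors, below 1/2.

No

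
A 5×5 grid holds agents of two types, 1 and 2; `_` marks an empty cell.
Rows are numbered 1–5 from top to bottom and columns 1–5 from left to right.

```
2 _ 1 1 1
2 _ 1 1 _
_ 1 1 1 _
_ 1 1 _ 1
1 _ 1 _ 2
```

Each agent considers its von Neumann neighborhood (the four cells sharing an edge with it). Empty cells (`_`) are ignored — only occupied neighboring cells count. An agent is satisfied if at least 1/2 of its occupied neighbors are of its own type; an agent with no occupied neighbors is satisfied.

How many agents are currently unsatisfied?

2

(1,1)2 1/1 ✓
(1,3)1 2/2 ✓
(1,4)1 3/3 ✓
(1,5)1 1/1 ✓
(2,1)2 1/1 ✓
(2,3)1 3/3 ✓
(2,4)1 3/3 ✓
(3,2)1 2/2 ✓
(3,3)1 4/4 ✓
(3,4)1 2/2 ✓
(4,2)1 2/2 ✓
(4,3)1 3/3 ✓
(4,5)1 0/1 ✗
(5,1)1 0/0 ✓
(5,3)1 1/1 ✓
(5,5)2 0/1 ✗
Unsatisfied: (4,5), (5,5) — 2 in total.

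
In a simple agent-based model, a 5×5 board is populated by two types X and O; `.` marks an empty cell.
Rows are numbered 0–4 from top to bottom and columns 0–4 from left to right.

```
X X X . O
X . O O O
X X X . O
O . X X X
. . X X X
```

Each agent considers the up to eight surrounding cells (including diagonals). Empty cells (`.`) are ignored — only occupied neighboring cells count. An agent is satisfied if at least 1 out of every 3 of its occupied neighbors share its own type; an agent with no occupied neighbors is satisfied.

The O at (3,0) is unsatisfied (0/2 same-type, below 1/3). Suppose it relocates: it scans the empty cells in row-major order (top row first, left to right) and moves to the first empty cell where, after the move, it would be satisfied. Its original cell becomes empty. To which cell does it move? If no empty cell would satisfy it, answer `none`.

(0,3)

Vacating (3,0). Empty cells in order:
  (0,3): 4/5 same-type → satisfied — stop here.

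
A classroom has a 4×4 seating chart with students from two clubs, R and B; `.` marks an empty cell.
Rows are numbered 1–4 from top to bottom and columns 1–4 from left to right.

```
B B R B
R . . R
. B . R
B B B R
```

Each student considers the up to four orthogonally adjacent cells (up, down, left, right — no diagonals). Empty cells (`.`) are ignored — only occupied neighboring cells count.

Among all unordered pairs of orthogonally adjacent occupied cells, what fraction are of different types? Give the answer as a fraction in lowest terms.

5/11

Scan each occupied cell's neighbors to the right and below so each pair is counted once.
From row 1: 4 unlike of 5 pairs (running 4/5).
From row 2: 0 unlike of 1 pairs (running 4/6).
From row 3: 0 unlike of 2 pairs (running 4/8).
From row 4: 1 unlike of 3 pairs (running 5/11).
Total adjacent occupied pairs: 11; unlike-type pairs: 5.
5/11 is already in lowest terms.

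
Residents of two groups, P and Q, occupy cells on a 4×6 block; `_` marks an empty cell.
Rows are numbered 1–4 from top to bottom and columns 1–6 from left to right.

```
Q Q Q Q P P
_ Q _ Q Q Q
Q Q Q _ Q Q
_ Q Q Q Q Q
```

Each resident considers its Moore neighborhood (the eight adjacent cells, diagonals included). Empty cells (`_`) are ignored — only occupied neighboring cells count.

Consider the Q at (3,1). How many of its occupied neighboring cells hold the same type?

Occupied neighbors of (3,1): (2,2)=Q, (3,2)=Q, (4,2)=Q.
Same type (Q): 3 of 3.

3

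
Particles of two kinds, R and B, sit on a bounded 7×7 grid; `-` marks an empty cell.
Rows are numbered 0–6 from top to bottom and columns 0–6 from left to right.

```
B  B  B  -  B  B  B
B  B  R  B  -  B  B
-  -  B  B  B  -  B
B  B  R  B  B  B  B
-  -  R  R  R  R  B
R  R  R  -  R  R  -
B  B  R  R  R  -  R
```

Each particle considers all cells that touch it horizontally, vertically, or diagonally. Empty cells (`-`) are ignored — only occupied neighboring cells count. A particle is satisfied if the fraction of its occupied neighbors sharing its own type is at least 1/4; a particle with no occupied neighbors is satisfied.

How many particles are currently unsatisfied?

2

(0,0)B 3/3 satisfied
(0,1)B 4/5 satisfied
(0,2)B 3/4 satisfied
(0,4)B 3/3 satisfied
(0,5)B 4/4 satisfied
(0,6)B 3/3 satisfied
(1,0)B 3/3 satisfied
(1,1)B 5/6 satisfied
(1,2)R 0/6 not
(1,3)B 5/6 satisfied
(1,5)B 6/6 satisfied
(1,6)B 4/4 satisfied
(2,2)B 5/7 satisfied
(2,3)B 5/7 satisfied
(2,4)B 6/6 satisfied
(2,6)B 4/4 satisfied
(3,0)B 1/1 satisfied
(3,1)B 2/4 satisfied
(3,2)R 2/6 satisfied
(3,3)B 4/8 satisfied
(3,4)B 4/7 satisfied
(3,5)B 5/7 satisfied
(3,6)B 3/4 satisfied
(4,2)R 4/6 satisfied
(4,3)R 5/7 satisfied
(4,4)R 4/7 satisfied
(4,5)R 3/7 satisfied
(4,6)B 2/4 satisfied
(5,0)R 1/3 satisfied
(5,1)R 4/6 satisfied
(5,2)R 5/6 satisfied
(5,4)R 6/6 satisfied
(5,5)R 5/6 satisfied
(6,0)B 1/3 satisfied
(6,1)B 1/5 not
(6,2)R 3/4 satisfied
(6,3)R 4/4 satisfied
(6,4)R 3/3 satisfied
(6,6)R 1/1 satisfied
Unsatisfied: (1,2), (6,1) — 2 in total.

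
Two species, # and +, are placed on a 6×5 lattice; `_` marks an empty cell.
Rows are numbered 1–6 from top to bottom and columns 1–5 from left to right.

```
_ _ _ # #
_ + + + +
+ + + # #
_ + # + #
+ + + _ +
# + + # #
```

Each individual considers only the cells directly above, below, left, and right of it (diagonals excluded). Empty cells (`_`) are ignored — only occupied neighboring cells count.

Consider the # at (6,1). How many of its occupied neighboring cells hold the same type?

Occupied neighbors of (6,1): (5,1)=+, (6,2)=+.
Same type (#): 0 of 2.

0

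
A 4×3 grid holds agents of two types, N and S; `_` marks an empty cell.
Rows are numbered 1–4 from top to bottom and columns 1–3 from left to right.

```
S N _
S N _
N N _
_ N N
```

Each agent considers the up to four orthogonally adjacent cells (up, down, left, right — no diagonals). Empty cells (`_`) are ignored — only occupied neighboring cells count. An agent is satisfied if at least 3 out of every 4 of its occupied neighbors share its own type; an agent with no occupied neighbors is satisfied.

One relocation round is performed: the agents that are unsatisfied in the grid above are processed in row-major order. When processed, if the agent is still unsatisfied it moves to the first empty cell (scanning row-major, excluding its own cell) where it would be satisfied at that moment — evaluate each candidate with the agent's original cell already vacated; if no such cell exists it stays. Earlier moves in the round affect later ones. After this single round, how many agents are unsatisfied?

Initially unsatisfied (in order): (1,1), (1,2), (2,1), (2,2), (3,1).
  (1,1): no empty cell satisfies it; stays.
  (1,2) → (1,3).
  (2,1): no empty cell satisfies it; stays.
  (2,2) → (2,3).
  (3,1) → (3,3).
Resulting grid:
S _ N
S _ N
_ N N
_ N N
All satisfied now.

0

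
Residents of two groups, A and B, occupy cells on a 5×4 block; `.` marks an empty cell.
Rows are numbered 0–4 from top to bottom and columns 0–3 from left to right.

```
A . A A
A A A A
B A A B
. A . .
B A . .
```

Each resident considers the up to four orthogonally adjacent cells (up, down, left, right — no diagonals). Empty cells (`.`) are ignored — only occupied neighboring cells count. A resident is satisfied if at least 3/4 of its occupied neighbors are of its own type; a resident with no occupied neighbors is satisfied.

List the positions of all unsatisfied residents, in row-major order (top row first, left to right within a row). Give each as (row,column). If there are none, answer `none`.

(0,0)A 1/1 satisfied
(0,2)A 2/2 satisfied
(0,3)A 2/2 satisfied
(1,0)A 2/3 not
(1,1)A 3/3 satisfied
(1,2)A 4/4 satisfied
(1,3)A 2/3 not
(2,0)B 0/2 not
(2,1)A 3/4 satisfied
(2,2)A 2/3 not
(2,3)B 0/2 not
(3,1)A 2/2 satisfied
(4,0)B 0/1 not
(4,1)A 1/2 not

(1,0), (1,3), (2,0), (2,2), (2,3), (4,0), (4,1)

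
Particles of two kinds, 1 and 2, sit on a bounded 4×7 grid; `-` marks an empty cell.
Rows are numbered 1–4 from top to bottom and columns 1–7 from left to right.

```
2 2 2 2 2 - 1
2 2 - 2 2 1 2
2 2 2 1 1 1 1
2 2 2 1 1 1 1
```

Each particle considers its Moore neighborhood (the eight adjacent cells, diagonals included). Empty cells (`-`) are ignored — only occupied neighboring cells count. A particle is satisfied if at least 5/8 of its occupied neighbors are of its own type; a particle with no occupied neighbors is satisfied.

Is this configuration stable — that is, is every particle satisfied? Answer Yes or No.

(1,1)2 3/3 satisfied
(1,2)2 4/4 satisfied
(1,3)2 4/4 satisfied
(1,4)2 4/4 satisfied
(1,5)2 3/4 satisfied
(1,7)1 1/2 not
(2,1)2 5/5 satisfied
(2,2)2 7/7 satisfied
(2,4)2 5/7 satisfied
(2,5)2 3/7 not
(2,6)1 4/7 not
(2,7)2 0/4 not
(3,1)2 5/5 satisfied
(3,2)2 7/7 satisfied
(3,3)2 5/7 satisfied
(3,4)1 3/7 not
(3,5)1 6/8 satisfied
(3,6)1 6/8 satisfied
(3,7)1 4/5 satisfied
(4,1)2 3/3 satisfied
(4,2)2 5/5 satisfied
(4,3)2 3/5 not
(4,4)1 3/5 not
(4,5)1 5/5 satisfied
(4,6)1 5/5 satisfied
(4,7)1 3/3 satisfied
For instance (1,7) has only 1/2 same-type neighbors, below 5/8.

No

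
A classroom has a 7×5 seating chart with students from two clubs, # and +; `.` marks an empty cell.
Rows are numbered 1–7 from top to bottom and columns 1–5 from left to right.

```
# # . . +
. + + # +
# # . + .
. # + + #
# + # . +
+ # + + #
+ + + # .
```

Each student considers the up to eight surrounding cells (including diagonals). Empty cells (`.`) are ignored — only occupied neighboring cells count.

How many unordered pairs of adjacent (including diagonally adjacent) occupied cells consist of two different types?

Scan each occupied cell's neighbors to the right and below (and the two forward diagonals) so each pair is counted once.
From row 1: 4 unlike of 6 pairs (running 4/6).
From row 2: 6 unlike of 9 pairs (running 10/15).
From row 3: 2 unlike of 7 pairs (running 12/22).
From row 4: 6 unlike of 11 pairs (running 18/33).
From row 5: 7 unlike of 12 pairs (running 25/45).
From row 6: 8 unlike of 15 pairs (running 33/60).
From row 7: 1 unlike of 3 pairs (running 34/63).
Total adjacent occupied pairs: 63; unlike-type pairs: 34.

34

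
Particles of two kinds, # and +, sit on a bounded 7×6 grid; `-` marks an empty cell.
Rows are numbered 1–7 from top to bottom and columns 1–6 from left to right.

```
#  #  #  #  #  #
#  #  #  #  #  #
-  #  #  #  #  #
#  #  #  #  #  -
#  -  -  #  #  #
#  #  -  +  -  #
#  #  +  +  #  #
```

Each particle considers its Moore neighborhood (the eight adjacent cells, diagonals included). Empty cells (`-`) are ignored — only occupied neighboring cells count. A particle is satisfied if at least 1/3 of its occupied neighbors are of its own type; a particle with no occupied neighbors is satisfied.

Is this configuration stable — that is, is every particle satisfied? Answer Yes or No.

(1,1)# 3/3 ok
(1,2)# 5/5 ok
(1,3)# 5/5 ok
(1,4)# 5/5 ok
(1,5)# 5/5 ok
(1,6)# 3/3 ok
(2,1)# 4/4 ok
(2,2)# 7/7 ok
(2,3)# 8/8 ok
(2,4)# 8/8 ok
(2,5)# 8/8 ok
(2,6)# 5/5 ok
(3,2)# 7/7 ok
(3,3)# 8/8 ok
(3,4)# 8/8 ok
(3,5)# 7/7 ok
(3,6)# 4/4 ok
(4,1)# 3/3 ok
(4,2)# 5/5 ok
(4,3)# 6/6 ok
(4,4)# 7/7 ok
(4,5)# 7/7 ok
(5,1)# 4/4 ok
(5,4)# 4/5 ok
(5,5)# 5/6 ok
(5,6)# 3/3 ok
(6,1)# 4/4 ok
(6,2)# 4/5 ok
(6,4)+ 2/5 ok
(6,6)# 4/4 ok
(7,1)# 3/3 ok
(7,2)# 3/4 ok
(7,3)+ 2/4 ok
(7,4)+ 2/3 ok
(7,5)# 2/4 ok
(7,6)# 2/2 ok
All meet the threshold, so the configuration is stable.

Yes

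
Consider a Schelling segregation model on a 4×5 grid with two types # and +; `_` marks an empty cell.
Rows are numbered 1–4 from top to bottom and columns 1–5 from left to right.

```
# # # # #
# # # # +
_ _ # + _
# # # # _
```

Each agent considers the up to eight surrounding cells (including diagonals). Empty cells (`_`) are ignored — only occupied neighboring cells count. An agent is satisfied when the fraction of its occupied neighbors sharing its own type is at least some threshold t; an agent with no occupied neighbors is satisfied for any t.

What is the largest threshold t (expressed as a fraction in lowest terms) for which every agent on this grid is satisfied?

Row 1: (1,1)# 3/3 · (1,2)# 5/5 · (1,3)# 5/5 · (1,4)# 4/5 · (1,5)# 2/3
Row 2: (2,1)# 3/3 · (2,2)# 6/6 · (2,3)# 6/7 · (2,4)# 5/7 · (2,5)+ 1/4
Row 3: (3,3)# 6/7 · (3,4)+ 1/6
Row 4: (4,1)# 1/1 · (4,2)# 3/3 · (4,3)# 3/4 · (4,4)# 2/3
The smallest same-type fraction is 1/6 at (3,4), which reduces to 1/6. Any threshold above that leaves this agent unsatisfied.

1/6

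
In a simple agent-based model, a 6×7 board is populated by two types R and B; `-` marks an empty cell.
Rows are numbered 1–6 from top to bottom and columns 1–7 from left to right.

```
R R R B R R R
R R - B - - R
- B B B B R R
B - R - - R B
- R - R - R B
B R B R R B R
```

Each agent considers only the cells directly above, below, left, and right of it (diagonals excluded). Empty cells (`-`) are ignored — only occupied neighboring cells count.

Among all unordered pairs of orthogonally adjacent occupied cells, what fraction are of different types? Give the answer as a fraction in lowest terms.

5/12

Scan each occupied cell's neighbors to the right and below so each pair is counted once.
From row 1: 2 unlike of 10 pairs (running 2/10).
From row 2: 1 unlike of 4 pairs (running 3/14).
From row 3: 3 unlike of 8 pairs (running 6/22).
From row 4: 1 unlike of 3 pairs (running 7/25).
From row 5: 3 unlike of 5 pairs (running 10/30).
From row 6: 5 unlike of 6 pairs (running 15/36).
Total adjacent occupied pairs: 36; unlike-type pairs: 15.
15/36 reduces to 5/12.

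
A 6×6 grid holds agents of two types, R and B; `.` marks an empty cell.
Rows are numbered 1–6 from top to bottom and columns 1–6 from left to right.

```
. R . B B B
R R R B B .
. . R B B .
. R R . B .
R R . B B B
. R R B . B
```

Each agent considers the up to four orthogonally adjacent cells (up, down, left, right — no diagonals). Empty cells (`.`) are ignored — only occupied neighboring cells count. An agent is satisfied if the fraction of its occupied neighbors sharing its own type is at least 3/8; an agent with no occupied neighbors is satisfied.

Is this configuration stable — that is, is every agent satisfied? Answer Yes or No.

(1,2)R 1/1 ✓
(1,4)B 2/2 ✓
(1,5)B 3/3 ✓
(1,6)B 1/1 ✓
(2,1)R 1/1 ✓
(2,2)R 3/3 ✓
(2,3)R 2/3 ✓
(2,4)B 3/4 ✓
(2,5)B 3/3 ✓
(3,3)R 2/3 ✓
(3,4)B 2/3 ✓
(3,5)B 3/3 ✓
(4,2)R 2/2 ✓
(4,3)R 2/2 ✓
(4,5)B 2/2 ✓
(5,1)R 1/1 ✓
(5,2)R 3/3 ✓
(5,4)B 2/2 ✓
(5,5)B 3/3 ✓
(5,6)B 2/2 ✓
(6,2)R 2/2 ✓
(6,3)R 1/2 ✓
(6,4)B 1/2 ✓
(6,6)B 1/1 ✓
All meet the threshold, so the configuration is stable.

Yes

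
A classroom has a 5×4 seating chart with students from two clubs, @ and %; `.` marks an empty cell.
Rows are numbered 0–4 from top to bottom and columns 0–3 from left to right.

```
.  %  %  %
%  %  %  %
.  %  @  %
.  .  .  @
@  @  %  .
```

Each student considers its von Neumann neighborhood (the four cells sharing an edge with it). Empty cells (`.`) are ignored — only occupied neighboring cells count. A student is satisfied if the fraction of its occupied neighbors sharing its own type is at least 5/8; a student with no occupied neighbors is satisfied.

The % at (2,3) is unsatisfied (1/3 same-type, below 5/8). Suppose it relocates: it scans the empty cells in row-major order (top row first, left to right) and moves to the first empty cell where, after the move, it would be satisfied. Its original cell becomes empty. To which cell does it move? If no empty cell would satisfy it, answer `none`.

Vacating (2,3). Empty cells in order:
  (0,0): 2/2 same-type → satisfied — stop here.

(0,0)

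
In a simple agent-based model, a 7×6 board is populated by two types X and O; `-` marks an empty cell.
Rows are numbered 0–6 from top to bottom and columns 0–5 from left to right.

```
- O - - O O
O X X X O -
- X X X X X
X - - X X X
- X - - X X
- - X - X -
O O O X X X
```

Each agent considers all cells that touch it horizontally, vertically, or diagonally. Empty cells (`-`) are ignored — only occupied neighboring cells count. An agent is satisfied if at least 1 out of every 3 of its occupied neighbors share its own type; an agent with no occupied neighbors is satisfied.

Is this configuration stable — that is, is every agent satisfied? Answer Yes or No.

Row 0: (0,1)O 1/3 ok · (0,4)O 2/3 ok · (0,5)O 2/2 ok
Row 1: (1,0)O 1/3 ok · (1,1)X 3/5 ok · (1,2)X 5/6 ok · (1,3)X 4/6 ok · (1,4)O 2/6 ok
Row 2: (2,1)X 4/5 ok · (2,2)X 6/6 ok · (2,3)X 6/7 ok · (2,4)X 6/7 ok · (2,5)X 3/4 ok
Row 3: (3,0)X 2/2 ok · (3,3)X 5/5 ok · (3,4)X 7/7 ok · (3,5)X 5/5 ok
Row 4: (4,1)X 2/2 ok · (4,4)X 5/5 ok · (4,5)X 4/4 ok
Row 5: (5,2)X 2/4 ok · (5,4)X 5/5 ok
Row 6: (6,0)O 1/1 ok · (6,1)O 2/3 ok · (6,2)O 1/3 ok · (6,3)X 3/4 ok · (6,4)X 3/3 ok · (6,5)X 2/2 ok
All meet the threshold, so the configuration is stable.

Yes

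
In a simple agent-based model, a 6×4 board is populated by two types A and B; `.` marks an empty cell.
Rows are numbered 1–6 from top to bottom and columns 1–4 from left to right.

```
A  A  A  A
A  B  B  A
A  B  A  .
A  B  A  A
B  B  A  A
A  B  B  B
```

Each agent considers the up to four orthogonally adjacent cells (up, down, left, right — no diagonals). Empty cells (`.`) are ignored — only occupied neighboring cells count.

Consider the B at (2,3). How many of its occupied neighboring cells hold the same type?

1

Occupied neighbors of (2,3): (1,3)=A, (3,3)=A, (2,2)=B, (2,4)=A.
Same type (B): 1 of 4.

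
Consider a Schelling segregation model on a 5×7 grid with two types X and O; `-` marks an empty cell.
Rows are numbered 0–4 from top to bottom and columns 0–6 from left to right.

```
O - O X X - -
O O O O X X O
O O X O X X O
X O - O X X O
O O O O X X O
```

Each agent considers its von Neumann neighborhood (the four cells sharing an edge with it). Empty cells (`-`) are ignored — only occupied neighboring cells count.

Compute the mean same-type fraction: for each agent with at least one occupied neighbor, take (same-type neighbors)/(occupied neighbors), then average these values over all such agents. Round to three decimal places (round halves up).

(0,0)O 1/1
(0,2)O 1/2
(0,3)X 1/3
(0,4)X 2/2
(1,0)O 3/3
(1,1)O 3/3
(1,2)O 3/4
(1,3)O 2/4
(1,4)X 3/4
(1,5)X 2/3
(1,6)O 1/2
(2,0)O 2/3
(2,1)O 3/4
(2,2)X 0/3
(2,3)O 2/4
(2,4)X 3/4
(2,5)X 3/4
(2,6)O 2/3
(3,0)X 0/3
(3,1)O 2/3
(3,3)O 2/3
(3,4)X 3/4
(3,5)X 3/4
(3,6)O 2/3
(4,0)O 1/2
(4,1)O 3/3
(4,2)O 2/2
(4,3)O 2/3
(4,4)X 2/3
(4,5)X 2/3
(4,6)O 1/2
Sum over 31 agents: 1/1 + 1/2 + 1/3 + 2/2 + 3/3 + 3/3 + 3/4 + 2/4 + 3/4 + 2/3 + 1/2 + 2/3 + 3/4 + 0/3 + 2/4 + 3/4 + 3/4 + 2/3 + 0/3 + 2/3 + 2/3 + 3/4 + 3/4 + 2/3 + 1/2 + 3/3 + 2/2 + 2/3 + 2/3 + 2/3 + 1/2 = 247/12; mean = 247/12 ÷ 31 = 247/372 = 0.663978… → 0.664.

0.664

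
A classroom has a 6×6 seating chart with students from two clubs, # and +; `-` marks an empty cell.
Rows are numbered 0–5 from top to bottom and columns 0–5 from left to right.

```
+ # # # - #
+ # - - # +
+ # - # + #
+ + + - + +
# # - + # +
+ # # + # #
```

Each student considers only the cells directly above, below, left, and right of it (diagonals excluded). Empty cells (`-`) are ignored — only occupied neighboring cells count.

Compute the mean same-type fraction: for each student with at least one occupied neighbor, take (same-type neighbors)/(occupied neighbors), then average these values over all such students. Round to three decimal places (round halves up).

0.467

Row 0: (0,0)+ 1/2 · (0,1)# 2/3 · (0,2)# 2/2 · (0,3)# 1/1 · (0,5)# 0/1
Row 1: (1,0)+ 2/3 · (1,1)# 2/3 · (1,4)# 0/2 · (1,5)+ 0/3
Row 2: (2,0)+ 2/3 · (2,1)# 1/3 · (2,3)# 0/1 · (2,4)+ 1/4 · (2,5)# 0/3
Row 3: (3,0)+ 2/3 · (3,1)+ 2/4 · (3,2)+ 1/1 · (3,4)+ 2/3 · (3,5)+ 2/3
Row 4: (4,0)# 1/3 · (4,1)# 2/3 · (4,3)+ 1/2 · (4,4)# 1/4 · (4,5)+ 1/3
Row 5: (5,0)+ 0/2 · (5,1)# 2/3 · (5,2)# 1/2 · (5,3)+ 1/3 · (5,4)# 2/3 · (5,5)# 1/2
Sum over 30 students: 1/2 + 2/3 + 2/2 + 1/1 + 0/1 + 2/3 + 2/3 + 0/2 + 0/3 + 2/3 + 1/3 + 0/1 + 1/4 + 0/3 + 2/3 + 2/4 + 1/1 + 2/3 + 2/3 + 1/3 + 2/3 + 1/2 + 1/4 + 1/3 + 0/2 + 2/3 + 1/2 + 1/3 + 2/3 + 1/2 = 14; mean = 14 ÷ 30 = 7/15 = 0.466666… → 0.467.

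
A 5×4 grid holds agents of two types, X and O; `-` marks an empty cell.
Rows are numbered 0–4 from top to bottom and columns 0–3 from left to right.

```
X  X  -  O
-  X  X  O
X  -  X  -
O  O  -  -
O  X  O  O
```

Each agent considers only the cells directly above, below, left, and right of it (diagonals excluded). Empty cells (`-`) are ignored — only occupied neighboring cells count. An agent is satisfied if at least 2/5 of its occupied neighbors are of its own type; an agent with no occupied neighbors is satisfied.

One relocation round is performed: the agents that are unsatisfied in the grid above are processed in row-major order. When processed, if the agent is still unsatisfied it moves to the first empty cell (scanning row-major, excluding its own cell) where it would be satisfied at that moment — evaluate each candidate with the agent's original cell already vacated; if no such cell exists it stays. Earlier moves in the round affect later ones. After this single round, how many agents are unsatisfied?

Initially unsatisfied (in order): (2,0), (4,1).
  (2,0) → (0,2).
  (4,1) → (1,0).
Resulting grid:
X X X O
X X X O
- - X -
O O - -
O - O O
All satisfied now.

0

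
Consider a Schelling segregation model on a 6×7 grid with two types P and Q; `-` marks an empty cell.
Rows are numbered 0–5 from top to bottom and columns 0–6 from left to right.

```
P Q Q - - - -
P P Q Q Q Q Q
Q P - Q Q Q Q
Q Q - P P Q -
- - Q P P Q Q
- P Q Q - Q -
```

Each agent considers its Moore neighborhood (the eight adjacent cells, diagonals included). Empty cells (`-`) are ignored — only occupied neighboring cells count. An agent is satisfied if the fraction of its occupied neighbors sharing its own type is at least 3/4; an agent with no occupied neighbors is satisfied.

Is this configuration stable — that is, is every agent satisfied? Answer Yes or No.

(0,0)P 2/3 not
(0,1)Q 2/5 not
(0,2)Q 3/4 satisfied
(1,0)P 3/5 not
(1,1)P 3/7 not
(1,2)Q 4/6 not
(1,3)Q 5/5 satisfied
(1,4)Q 5/5 satisfied
(1,5)Q 5/5 satisfied
(1,6)Q 3/3 satisfied
(2,0)Q 2/5 not
(2,1)P 2/6 not
(2,3)Q 4/6 not
(2,4)Q 6/8 satisfied
(2,5)Q 6/7 satisfied
(2,6)Q 4/4 satisfied
(3,0)Q 2/3 not
(3,1)Q 3/4 satisfied
(3,3)P 3/6 not
(3,4)P 3/8 not
(3,5)Q 5/7 not
(4,2)Q 3/6 not
(4,3)P 3/6 not
(4,4)P 3/7 not
(4,5)Q 3/5 not
(4,6)Q 3/3 satisfied
(5,1)P 0/2 not
(5,2)Q 2/4 not
(5,3)Q 2/4 not
(5,5)Q 2/3 not
For instance (0,0) has only 2/3 same-type neighbors, below 3/4.

No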